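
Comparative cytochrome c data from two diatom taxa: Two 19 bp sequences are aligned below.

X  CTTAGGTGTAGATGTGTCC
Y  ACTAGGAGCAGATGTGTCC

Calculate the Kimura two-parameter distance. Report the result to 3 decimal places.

Of 19 sites, 2 differences are transitions and 2 are transversions, so P = 2/19 ≈ 0.105263 and Q = 2/19 ≈ 0.105263.
Under the Kimura two-parameter model, d = −½ ln(1 − 2P − Q) − ¼ ln(1 − 2Q).
1 − 2P − Q = 0.684211, giving −½ ln(0.684211) = 0.189744.
1 − 2Q = 0.789474, giving −¼ ln(0.789474) = 0.059097.
d = 0.189744 + 0.059097 = 0.248841.

0.249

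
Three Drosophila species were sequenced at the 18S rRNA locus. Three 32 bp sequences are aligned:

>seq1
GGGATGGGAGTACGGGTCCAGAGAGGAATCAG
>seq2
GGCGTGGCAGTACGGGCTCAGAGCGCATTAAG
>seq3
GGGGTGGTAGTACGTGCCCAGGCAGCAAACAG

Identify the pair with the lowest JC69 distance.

seq1 and seq3

seq1–seq2: 9/32 differ, p = 0.281, d = 0.353.
seq1–seq3: 8/32 differ, p = 0.250, d = 0.304.
seq2–seq3: 10/32 differ, p = 0.313, d = 0.404.
The smallest distance is between seq1 and seq3.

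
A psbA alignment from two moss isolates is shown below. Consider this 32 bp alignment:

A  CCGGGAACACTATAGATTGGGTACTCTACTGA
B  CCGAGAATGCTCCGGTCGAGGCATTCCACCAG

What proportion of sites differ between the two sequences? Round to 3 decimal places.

The sequences differ at 16 of 32 positions.
p = 16/32 = 0.500.

0.500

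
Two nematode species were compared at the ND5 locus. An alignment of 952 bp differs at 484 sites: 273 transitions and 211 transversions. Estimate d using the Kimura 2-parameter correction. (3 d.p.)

P = 273/952 ≈ 0.286765 and Q = 211/952 ≈ 0.221639.
Under the Kimura two-parameter model, d = −½ ln(1 − 2P − Q) − ¼ ln(1 − 2Q).
1 − 2P − Q = 0.204831, giving −½ ln(0.204831) = 0.792785.
1 − 2Q = 0.556722, giving −¼ ln(0.556722) = 0.146422.
d = 0.792785 + 0.146422 = 0.939207.

0.939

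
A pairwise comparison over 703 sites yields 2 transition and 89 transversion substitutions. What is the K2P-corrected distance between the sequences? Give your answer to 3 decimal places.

0.144

P = 2/703 ≈ 0.002845 and Q = 89/703 ≈ 0.1266.
Under the Kimura two-parameter model, d = −½ ln(1 − 2P − Q) − ¼ ln(1 − 2Q).
1 − 2P − Q = 0.86771, giving −½ ln(0.86771) = 0.070949.
1 − 2Q = 0.7468, giving −¼ ln(0.7468) = 0.072989.
d = 0.070949 + 0.072989 = 0.143938.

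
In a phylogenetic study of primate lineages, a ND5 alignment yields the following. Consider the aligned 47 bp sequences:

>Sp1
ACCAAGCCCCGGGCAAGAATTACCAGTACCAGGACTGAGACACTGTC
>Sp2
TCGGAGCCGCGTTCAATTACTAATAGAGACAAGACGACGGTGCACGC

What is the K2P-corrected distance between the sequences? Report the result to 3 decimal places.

0.860

Of 47 sites, 9 differences are transitions and 15 are transversions, so P = 9/47 ≈ 0.191489 and Q = 15/47 ≈ 0.319149.
Under the Kimura two-parameter model, d = −½ ln(1 − 2P − Q) − ¼ ln(1 − 2Q).
1 − 2P − Q = 0.297873, giving −½ ln(0.297873) = 0.605544.
1 − 2Q = 0.361702, giving −¼ ln(0.361702) = 0.254234.
d = 0.605544 + 0.254234 = 0.859778.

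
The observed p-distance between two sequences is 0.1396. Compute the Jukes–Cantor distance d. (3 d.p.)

0.154

d = −(3/4) ln(1 − 4p/3) = −0.75 ln(1 − 0.186133) = −0.75 ln(0.813867)
  = −0.75 × (-0.205958) = 0.154469 substitutions/site.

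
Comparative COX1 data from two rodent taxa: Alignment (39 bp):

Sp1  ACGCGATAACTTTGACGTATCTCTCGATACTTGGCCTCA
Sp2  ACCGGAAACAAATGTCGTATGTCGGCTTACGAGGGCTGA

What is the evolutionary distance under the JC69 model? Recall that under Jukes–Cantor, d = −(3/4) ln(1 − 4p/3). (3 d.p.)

0.653

The sequences differ at 17 of 39 sites, so p = 17/39 ≈ 0.435897.
d = −(3/4) ln(1 − 4p/3) = −0.75 ln(1 − 0.581196) = −0.75 ln(0.418804)
  = −0.75 × (-0.870352) = 0.652764 substitutions/site.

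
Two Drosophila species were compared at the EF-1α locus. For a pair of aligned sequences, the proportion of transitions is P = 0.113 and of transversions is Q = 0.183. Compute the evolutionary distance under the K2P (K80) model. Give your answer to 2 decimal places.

Under the Kimura two-parameter model, d = −½ ln(1 − 2P − Q) − ¼ ln(1 − 2Q).
1 − 2P − Q = 0.591, giving −½ ln(0.591) = 0.262970.
1 − 2Q = 0.634, giving −¼ ln(0.634) = 0.113927.
d = 0.262970 + 0.113927 = 0.376897.

0.38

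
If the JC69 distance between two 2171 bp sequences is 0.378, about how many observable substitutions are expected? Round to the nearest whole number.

Invert JC69: p = (3/4)(1 − e^(−4d/3)) = 0.75 × (1 − e^(-0.504)) = 0.75 × (1 − 0.604109) = 0.296918.
Expected differing sites = pL ≈ 0.296918 × 2171 = 644.608978 ≈ 645.

645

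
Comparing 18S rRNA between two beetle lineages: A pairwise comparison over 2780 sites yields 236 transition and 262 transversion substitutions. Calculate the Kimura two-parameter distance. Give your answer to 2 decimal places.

P = 236/2780 ≈ 0.084892 and Q = 262/2780 ≈ 0.094245.
Under the Kimura two-parameter model, d = −½ ln(1 − 2P − Q) − ¼ ln(1 − 2Q).
1 − 2P − Q = 0.735971, giving −½ ln(0.735971) = 0.153282.
1 − 2Q = 0.81151, giving −¼ ln(0.81151) = 0.052215.
d = 0.153282 + 0.052215 = 0.205497.

0.21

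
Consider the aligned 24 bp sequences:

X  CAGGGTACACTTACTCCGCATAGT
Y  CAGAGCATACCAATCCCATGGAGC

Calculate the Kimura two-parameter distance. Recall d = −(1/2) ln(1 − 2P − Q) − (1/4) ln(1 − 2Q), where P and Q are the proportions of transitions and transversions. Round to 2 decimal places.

1.29

Of 24 sites, 10 differences are transitions and 2 are transversions, so P = 10/24 ≈ 0.416667 and Q = 2/24 ≈ 0.083333.
Under the Kimura two-parameter model, d = −½ ln(1 − 2P − Q) − ¼ ln(1 − 2Q).
1 − 2P − Q = 0.083333, giving −½ ln(0.083333) = 1.242455.
1 − 2Q = 0.833334, giving −¼ ln(0.833334) = 0.045580.
d = 1.242455 + 0.045580 = 1.288035.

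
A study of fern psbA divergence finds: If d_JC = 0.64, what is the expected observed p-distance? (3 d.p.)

0.431

p = (3/4)(1 − e^(−4d/3)) = 0.75 × (1 − e^(-0.853333)) = 0.75 × (1 − 0.425993) = 0.430505.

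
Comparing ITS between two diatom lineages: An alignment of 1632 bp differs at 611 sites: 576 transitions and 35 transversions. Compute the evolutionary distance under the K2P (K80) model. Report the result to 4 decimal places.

P = 576/1632 ≈ 0.352941 and Q = 35/1632 ≈ 0.021446.
Under the Kimura two-parameter model, d = −½ ln(1 − 2P − Q) − ¼ ln(1 − 2Q).
1 − 2P − Q = 0.272672, giving −½ ln(0.272672) = 0.649743.
1 − 2Q = 0.957108, giving −¼ ln(0.957108) = 0.010960.
d = 0.649743 + 0.010960 = 0.660703.

0.6607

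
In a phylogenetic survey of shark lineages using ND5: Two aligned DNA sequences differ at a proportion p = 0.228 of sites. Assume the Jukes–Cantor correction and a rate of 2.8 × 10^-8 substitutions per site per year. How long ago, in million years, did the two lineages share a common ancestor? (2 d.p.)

4.85

d = −(3/4) ln(1 − 4p/3) = −0.75 ln(1 − 0.304) = −0.75 ln(0.696)
  = −0.75 × (-0.362406) = 0.271805 substitutions/site.
Under a molecular clock d = 2μt, so t = d/(2μ) = 0.271805 / (2 × 2.8 × 10^-8) = 4.85 million years.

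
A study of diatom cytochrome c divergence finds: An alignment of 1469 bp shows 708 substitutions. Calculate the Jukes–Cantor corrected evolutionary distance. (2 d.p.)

p = 708/1469 ≈ 0.481961.
d = −(3/4) ln(1 − 4p/3) = −0.75 ln(1 − 0.642615) = −0.75 ln(0.357385)
  = −0.75 × (-1.028942) = 0.771707 substitutions/site.

0.77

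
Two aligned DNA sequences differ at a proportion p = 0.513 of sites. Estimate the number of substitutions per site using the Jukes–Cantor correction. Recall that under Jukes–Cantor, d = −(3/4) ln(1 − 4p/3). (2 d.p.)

0.86

d = −(3/4) ln(1 − 4p/3) = −0.75 ln(1 − 0.684) = −0.75 ln(0.316)
  = −0.75 × (-1.152013) = 0.864010 substitutions/site.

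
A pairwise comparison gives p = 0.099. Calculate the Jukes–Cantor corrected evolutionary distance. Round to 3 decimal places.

d = −(3/4) ln(1 − 4p/3) = −0.75 ln(1 − 0.132) = −0.75 ln(0.868)
  = −0.75 × (-0.141564) = 0.106173 substitutions/site.

0.106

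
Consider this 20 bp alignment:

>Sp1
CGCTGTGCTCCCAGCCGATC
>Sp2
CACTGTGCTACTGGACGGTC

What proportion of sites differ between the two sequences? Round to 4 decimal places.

The sequences differ at 6 of 20 positions (sites 2, 10, 12, 13, 15, 18).
p = 6/20 = 0.3000.

0.3000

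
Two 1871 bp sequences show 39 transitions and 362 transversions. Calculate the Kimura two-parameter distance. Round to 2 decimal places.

P = 39/1871 ≈ 0.020844 and Q = 362/1871 ≈ 0.193479.
Under the Kimura two-parameter model, d = −½ ln(1 − 2P − Q) − ¼ ln(1 − 2Q).
1 − 2P − Q = 0.764833, giving −½ ln(0.764833) = 0.134049.
1 − 2Q = 0.613042, giving −¼ ln(0.613042) = 0.122330.
d = 0.134049 + 0.122330 = 0.256379.

0.26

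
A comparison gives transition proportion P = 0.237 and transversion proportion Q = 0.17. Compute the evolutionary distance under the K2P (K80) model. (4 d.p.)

Under the Kimura two-parameter model, d = −½ ln(1 − 2P − Q) − ¼ ln(1 − 2Q).
1 − 2P − Q = 0.356, giving −½ ln(0.356) = 0.516412.
1 − 2Q = 0.66, giving −¼ ln(0.66) = 0.103879.
d = 0.516412 + 0.103879 = 0.620291.

0.6203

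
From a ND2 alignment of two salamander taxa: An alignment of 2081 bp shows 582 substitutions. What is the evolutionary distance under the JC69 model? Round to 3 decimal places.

p = 582/2081 ≈ 0.279673.
d = −(3/4) ln(1 − 4p/3) = −0.75 ln(1 − 0.372897) = −0.75 ln(0.627103)
  = −0.75 × (-0.466644) = 0.349983 substitutions/site.

0.350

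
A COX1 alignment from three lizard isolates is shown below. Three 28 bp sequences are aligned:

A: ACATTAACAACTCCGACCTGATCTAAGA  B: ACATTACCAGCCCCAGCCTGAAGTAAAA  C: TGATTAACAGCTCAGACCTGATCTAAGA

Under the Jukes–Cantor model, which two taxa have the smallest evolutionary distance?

A–B: 8/28 differ, p = 0.286, d = 0.360.
A–C: 4/28 differ, p = 0.143, d = 0.158.
B–C: 10/28 differ, p = 0.357, d = 0.485.
The smallest distance is between A and C.

A and C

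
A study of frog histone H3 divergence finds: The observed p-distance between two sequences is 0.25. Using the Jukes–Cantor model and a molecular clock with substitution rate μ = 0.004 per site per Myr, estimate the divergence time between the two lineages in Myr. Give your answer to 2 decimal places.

d = −(3/4) ln(1 − 4p/3) = −0.75 ln(1 − 0.333333) = −0.75 ln(0.666667)
  = −0.75 × (-0.405465) = 0.304099 substitutions/site.
Under a molecular clock d = 2μt, so t = d/(2μ) = 0.304099 / (2 × 0.004) = 38.01 Myr.

38.01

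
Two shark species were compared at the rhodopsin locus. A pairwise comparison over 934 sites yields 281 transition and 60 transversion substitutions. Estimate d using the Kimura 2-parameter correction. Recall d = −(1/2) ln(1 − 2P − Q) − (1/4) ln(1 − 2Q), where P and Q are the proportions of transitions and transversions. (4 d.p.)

P = 281/934 ≈ 0.300857 and Q = 60/934 ≈ 0.06424.
Under the Kimura two-parameter model, d = −½ ln(1 − 2P − Q) − ¼ ln(1 − 2Q).
1 − 2P − Q = 0.334046, giving −½ ln(0.334046) = 0.548238.
1 − 2Q = 0.87152, giving −¼ ln(0.87152) = 0.034379.
d = 0.548238 + 0.034379 = 0.582617.

0.5826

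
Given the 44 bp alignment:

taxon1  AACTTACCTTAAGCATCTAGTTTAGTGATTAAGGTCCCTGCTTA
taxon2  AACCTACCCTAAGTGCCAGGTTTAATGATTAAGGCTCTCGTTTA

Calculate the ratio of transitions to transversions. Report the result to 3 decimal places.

12.000

Transitions are A↔G and C↔T; transversions are all other mismatches.
Transitions: 12. Transversions: 1.
R = 12/1 = 12.000.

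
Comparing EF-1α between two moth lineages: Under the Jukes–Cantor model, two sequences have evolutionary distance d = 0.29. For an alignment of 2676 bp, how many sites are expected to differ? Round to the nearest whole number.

Invert JC69: p = (3/4)(1 − e^(−4d/3)) = 0.75 × (1 − e^(-0.386667)) = 0.75 × (1 − 0.679317) = 0.240512.
Expected differing sites = pL ≈ 0.240512 × 2676 = 643.610112 ≈ 644.

644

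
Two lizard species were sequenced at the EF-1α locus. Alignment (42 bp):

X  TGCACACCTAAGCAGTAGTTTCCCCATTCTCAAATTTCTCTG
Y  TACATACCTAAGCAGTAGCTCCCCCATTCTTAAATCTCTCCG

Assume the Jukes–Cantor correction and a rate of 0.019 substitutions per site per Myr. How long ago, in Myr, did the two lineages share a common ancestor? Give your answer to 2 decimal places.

The sequences differ at 7 of 42 sites (2, 5, 19, 21, 31, 36, 41), so p = 7/42 ≈ 0.166667.
d = −(3/4) ln(1 − 4p/3) = −0.75 ln(1 − 0.222223) = −0.75 ln(0.777777)
  = −0.75 × (-0.251315) = 0.188486 substitutions/site.
Under a molecular clock d = 2μt, so t = d/(2μ) = 0.188486 / (2 × 0.019) = 4.96 Myr.

4.96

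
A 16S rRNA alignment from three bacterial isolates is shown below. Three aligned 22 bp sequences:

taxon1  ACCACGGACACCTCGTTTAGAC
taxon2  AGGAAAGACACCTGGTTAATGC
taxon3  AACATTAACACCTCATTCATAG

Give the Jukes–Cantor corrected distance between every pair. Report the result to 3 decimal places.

d(taxon1,taxon2) = 0.497, d(taxon1,taxon3) = 0.497, d(taxon2,taxon3) = 0.699

taxon1–taxon2: 8/22 sites differ → p ≈ 0.363636, d = −0.75 ln(1 − 0.484848) = 0.497470 ≈ 0.497.
taxon1–taxon3: 8/22 sites differ → p ≈ 0.363636, d = −0.75 ln(1 − 0.484848) = 0.497470 ≈ 0.497.
taxon2–taxon3: 10/22 sites differ → p ≈ 0.454545, d = −0.75 ln(1 − 0.60606) = 0.698667 ≈ 0.699.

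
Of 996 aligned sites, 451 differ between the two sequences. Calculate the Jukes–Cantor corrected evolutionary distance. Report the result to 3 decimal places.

0.694

p = 451/996 ≈ 0.452811.
d = −(3/4) ln(1 − 4p/3) = −0.75 ln(1 − 0.603748) = −0.75 ln(0.396252)
  = −0.75 × (-0.925705) = 0.694279 substitutions/site.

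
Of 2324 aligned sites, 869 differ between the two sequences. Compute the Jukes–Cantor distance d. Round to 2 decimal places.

p = 869/2324 ≈ 0.373924.
d = −(3/4) ln(1 − 4p/3) = −0.75 ln(1 − 0.498565) = −0.75 ln(0.501435)
  = −0.75 × (-0.690281) = 0.517711 substitutions/site.

0.52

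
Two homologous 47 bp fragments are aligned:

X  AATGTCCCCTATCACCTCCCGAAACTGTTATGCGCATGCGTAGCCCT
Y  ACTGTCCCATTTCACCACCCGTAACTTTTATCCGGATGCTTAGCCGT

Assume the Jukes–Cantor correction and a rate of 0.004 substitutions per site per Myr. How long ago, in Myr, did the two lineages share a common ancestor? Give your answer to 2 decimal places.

The sequences differ at 10 of 47 sites (2, 9, 11, 17, 22, 27, 32, 35, 40, 46), so p = 10/47 ≈ 0.212766.
d = −(3/4) ln(1 − 4p/3) = −0.75 ln(1 − 0.283688) = −0.75 ln(0.716312)
  = −0.75 × (-0.333639) = 0.250229 substitutions/site.
Under a molecular clock d = 2μt, so t = d/(2μ) = 0.250229 / (2 × 0.004) = 31.28 Myr.

31.28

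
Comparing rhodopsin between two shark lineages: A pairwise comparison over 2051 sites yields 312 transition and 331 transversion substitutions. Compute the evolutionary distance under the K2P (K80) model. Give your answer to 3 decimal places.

0.411

P = 312/2051 ≈ 0.152121 and Q = 331/2051 ≈ 0.161385.
Under the Kimura two-parameter model, d = −½ ln(1 − 2P − Q) − ¼ ln(1 − 2Q).
1 − 2P − Q = 0.534373, giving −½ ln(0.534373) = 0.313331.
1 − 2Q = 0.67723, giving −¼ ln(0.67723) = 0.097436.
d = 0.313331 + 0.097436 = 0.410767.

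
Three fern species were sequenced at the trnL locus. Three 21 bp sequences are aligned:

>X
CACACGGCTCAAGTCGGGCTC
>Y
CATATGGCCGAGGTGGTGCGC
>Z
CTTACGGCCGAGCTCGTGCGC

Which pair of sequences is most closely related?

Y and Z

X–Y: 8/21 differ, p = 0.381, d = 0.532.
X–Z: 8/21 differ, p = 0.381, d = 0.532.
Y–Z: 4/21 differ, p = 0.190, d = 0.220.
The smallest distance is between Y and Z.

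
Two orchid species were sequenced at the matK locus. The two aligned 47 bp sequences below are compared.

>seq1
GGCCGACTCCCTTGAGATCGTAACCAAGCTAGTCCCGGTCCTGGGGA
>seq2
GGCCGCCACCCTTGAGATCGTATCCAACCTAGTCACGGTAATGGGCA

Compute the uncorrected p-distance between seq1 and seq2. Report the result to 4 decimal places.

The sequences differ at 8 of 47 positions (sites 6, 8, 23, 28, 35, 40, 41, 46).
p = 8/47 = 0.170212… ≈ 0.1702 (to 4 d.p.).

0.1702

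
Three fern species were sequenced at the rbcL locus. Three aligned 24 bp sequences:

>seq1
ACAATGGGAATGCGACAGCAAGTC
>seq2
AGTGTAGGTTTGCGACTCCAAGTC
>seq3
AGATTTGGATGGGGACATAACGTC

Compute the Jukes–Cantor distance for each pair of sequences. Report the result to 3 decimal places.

d(seq1,seq2) = 0.441, d(seq1,seq3) = 0.520, d(seq2,seq3) = 0.608

seq1–seq2: 8/24 sites differ → p ≈ 0.333333, d = −0.75 ln(1 − 0.444444) = 0.440839 ≈ 0.441.
seq1–seq3: 9/24 sites differ → p = 0.375, d = −0.75 ln(1 − 0.5) = 0.519860 ≈ 0.520.
seq2–seq3: 10/24 sites differ → p ≈ 0.416667, d = −0.75 ln(1 − 0.555556) = 0.608198 ≈ 0.608.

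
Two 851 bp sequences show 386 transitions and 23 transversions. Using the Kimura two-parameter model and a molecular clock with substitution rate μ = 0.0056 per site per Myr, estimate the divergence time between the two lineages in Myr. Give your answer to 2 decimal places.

P = 386/851 ≈ 0.453584 and Q = 23/851 ≈ 0.027027.
Under the Kimura two-parameter model, d = −½ ln(1 − 2P − Q) − ¼ ln(1 − 2Q).
1 − 2P − Q = 0.065805, giving −½ ln(0.065805) = 1.360530.
1 − 2Q = 0.945946, giving −¼ ln(0.945946) = 0.013892.
d = 1.360530 + 0.013892 = 1.374422.
Under a molecular clock d = 2μt, so t = d/(2μ) = 1.374422 / (2 × 0.0056) = 122.72 Myr.

122.72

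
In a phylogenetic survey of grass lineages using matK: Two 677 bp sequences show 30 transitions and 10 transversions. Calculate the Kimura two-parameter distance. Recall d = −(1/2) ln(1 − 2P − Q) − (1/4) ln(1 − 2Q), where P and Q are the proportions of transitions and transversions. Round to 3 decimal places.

P = 30/677 ≈ 0.044313 and Q = 10/677 ≈ 0.014771.
Under the Kimura two-parameter model, d = −½ ln(1 − 2P − Q) − ¼ ln(1 − 2Q).
1 − 2P − Q = 0.896603, giving −½ ln(0.896603) = 0.054571.
1 − 2Q = 0.970458, giving −¼ ln(0.970458) = 0.007497.
d = 0.054571 + 0.007497 = 0.062068.

0.062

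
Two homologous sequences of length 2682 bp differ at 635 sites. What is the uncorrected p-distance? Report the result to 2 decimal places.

0.24

p = 635/2682 = 0.236763… ≈ 0.24 (to 2 d.p.).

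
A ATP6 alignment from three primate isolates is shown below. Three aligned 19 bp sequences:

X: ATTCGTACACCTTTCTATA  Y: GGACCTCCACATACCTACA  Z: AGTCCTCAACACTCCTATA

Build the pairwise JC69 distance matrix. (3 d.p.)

X–Y: 9/19 sites differ → p ≈ 0.473684, d = −0.75 ln(1 − 0.631579) = 0.748897 ≈ 0.749.
X–Z: 7/19 sites differ → p ≈ 0.368421, d = −0.75 ln(1 − 0.491228) = 0.506816 ≈ 0.507.
Y–Z: 6/19 sites differ → p ≈ 0.315789, d = −0.75 ln(1 − 0.421052) = 0.409907 ≈ 0.410.

d(X,Y) = 0.749, d(X,Z) = 0.507, d(Y,Z) = 0.410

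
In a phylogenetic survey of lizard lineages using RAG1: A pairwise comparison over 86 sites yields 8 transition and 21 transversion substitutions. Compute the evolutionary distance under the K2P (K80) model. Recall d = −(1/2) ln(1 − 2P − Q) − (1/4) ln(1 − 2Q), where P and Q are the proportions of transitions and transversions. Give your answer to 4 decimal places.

P = 8/86 ≈ 0.093023 and Q = 21/86 ≈ 0.244186.
Under the Kimura two-parameter model, d = −½ ln(1 − 2P − Q) − ¼ ln(1 − 2Q).
1 − 2P − Q = 0.569768, giving −½ ln(0.569768) = 0.281263.
1 − 2Q = 0.511628, giving −¼ ln(0.511628) = 0.167539.
d = 0.281263 + 0.167539 = 0.448802.

0.4488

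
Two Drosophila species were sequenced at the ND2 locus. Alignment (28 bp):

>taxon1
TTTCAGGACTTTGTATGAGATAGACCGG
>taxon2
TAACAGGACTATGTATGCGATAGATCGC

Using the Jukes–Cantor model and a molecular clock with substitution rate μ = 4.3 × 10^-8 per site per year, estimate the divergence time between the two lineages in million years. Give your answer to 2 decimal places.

2.93

The sequences differ at 6 of 28 sites (2, 3, 11, 18, 25, 28), so p = 6/28 ≈ 0.214286.
d = −(3/4) ln(1 − 4p/3) = −0.75 ln(1 − 0.285715) = −0.75 ln(0.714285)
  = −0.75 × (-0.336473) = 0.252355 substitutions/site.
Under a molecular clock d = 2μt, so t = d/(2μ) = 0.252355 / (2 × 4.3 × 10^-8) = 2.93 million years.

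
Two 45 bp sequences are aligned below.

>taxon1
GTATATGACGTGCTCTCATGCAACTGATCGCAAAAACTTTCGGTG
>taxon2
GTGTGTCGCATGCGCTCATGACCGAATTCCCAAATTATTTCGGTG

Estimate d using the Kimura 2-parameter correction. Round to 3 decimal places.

Of 45 sites, 5 differences are transitions and 12 are transversions, so P = 5/45 ≈ 0.111111 and Q = 12/45 ≈ 0.266667.
Under the Kimura two-parameter model, d = −½ ln(1 − 2P − Q) − ¼ ln(1 − 2Q).
1 − 2P − Q = 0.511111, giving −½ ln(0.511111) = 0.335584.
1 − 2Q = 0.466666, giving −¼ ln(0.466666) = 0.190535.
d = 0.335584 + 0.190535 = 0.526119.

0.526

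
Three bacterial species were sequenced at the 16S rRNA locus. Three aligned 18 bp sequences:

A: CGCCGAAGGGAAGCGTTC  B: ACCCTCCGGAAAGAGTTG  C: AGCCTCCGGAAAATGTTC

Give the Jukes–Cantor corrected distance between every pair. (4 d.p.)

d(A,B) = 0.6735, d(A,C) = 0.5482, d(B,C) = 0.2635

A–B: 8/18 sites differ → p ≈ 0.444444, d = −0.75 ln(1 − 0.592592) = 0.673455 ≈ 0.6735.
A–C: 7/18 sites differ → p ≈ 0.388889, d = −0.75 ln(1 − 0.518519) = 0.548166 ≈ 0.5482.
B–C: 4/18 sites differ → p ≈ 0.222222, d = −0.75 ln(1 − 0.296296) = 0.263548 ≈ 0.2635.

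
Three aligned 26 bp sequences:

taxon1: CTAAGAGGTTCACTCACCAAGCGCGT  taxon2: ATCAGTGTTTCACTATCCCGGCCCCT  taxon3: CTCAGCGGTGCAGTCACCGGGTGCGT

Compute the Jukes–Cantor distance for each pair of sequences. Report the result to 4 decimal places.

taxon1–taxon2: 10/26 sites differ → p ≈ 0.384615, d = −0.75 ln(1 − 0.51282) = 0.539341 ≈ 0.5393.
taxon1–taxon3: 7/26 sites differ → p ≈ 0.269231, d = −0.75 ln(1 − 0.358975) = 0.333515 ≈ 0.3335.
taxon2–taxon3: 11/26 sites differ → p ≈ 0.423077, d = −0.75 ln(1 − 0.564103) = 0.622762 ≈ 0.6228.

d(taxon1,taxon2) = 0.5393, d(taxon1,taxon3) = 0.3335, d(taxon2,taxon3) = 0.6228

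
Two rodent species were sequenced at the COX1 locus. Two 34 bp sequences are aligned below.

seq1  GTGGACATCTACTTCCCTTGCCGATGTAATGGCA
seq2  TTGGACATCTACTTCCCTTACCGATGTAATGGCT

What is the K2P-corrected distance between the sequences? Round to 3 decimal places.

Of 34 sites, 1 differences are transitions and 2 are transversions, so P = 1/34 ≈ 0.029412 and Q = 2/34 ≈ 0.058824.
Under the Kimura two-parameter model, d = −½ ln(1 − 2P − Q) − ¼ ln(1 − 2Q).
1 − 2P − Q = 0.882352, giving −½ ln(0.882352) = 0.062582.
1 − 2Q = 0.882352, giving −¼ ln(0.882352) = 0.031291.
d = 0.062582 + 0.031291 = 0.093873.

0.094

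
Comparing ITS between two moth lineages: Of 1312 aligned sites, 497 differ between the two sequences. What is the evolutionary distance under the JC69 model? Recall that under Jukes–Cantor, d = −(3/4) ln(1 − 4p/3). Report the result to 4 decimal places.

0.5275

p = 497/1312 ≈ 0.378811.
d = −(3/4) ln(1 − 4p/3) = −0.75 ln(1 − 0.505081) = −0.75 ln(0.494919)
  = −0.75 × (-0.703361) = 0.527521 substitutions/site.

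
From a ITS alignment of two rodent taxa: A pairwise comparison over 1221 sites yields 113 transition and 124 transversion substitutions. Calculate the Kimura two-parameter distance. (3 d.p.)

0.226

P = 113/1221 ≈ 0.092547 and Q = 124/1221 ≈ 0.101556.
Under the Kimura two-parameter model, d = −½ ln(1 − 2P − Q) − ¼ ln(1 − 2Q).
1 − 2P − Q = 0.71335, giving −½ ln(0.71335) = 0.168892.
1 − 2Q = 0.796888, giving −¼ ln(0.796888) = 0.056760.
d = 0.168892 + 0.056760 = 0.225652.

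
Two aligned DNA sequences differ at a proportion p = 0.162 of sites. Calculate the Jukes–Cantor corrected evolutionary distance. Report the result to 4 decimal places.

0.1825

d = −(3/4) ln(1 − 4p/3) = −0.75 ln(1 − 0.216) = −0.75 ln(0.784)
  = −0.75 × (-0.243346) = 0.182510 substitutions/site.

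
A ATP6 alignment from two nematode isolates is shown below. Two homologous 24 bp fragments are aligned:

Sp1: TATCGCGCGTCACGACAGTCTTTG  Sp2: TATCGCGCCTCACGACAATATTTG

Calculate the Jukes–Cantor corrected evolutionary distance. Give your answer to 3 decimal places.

The sequences differ at 3 of 24 sites (9, 18, 20), so p = 3/24 = 0.125.
d = −(3/4) ln(1 − 4p/3) = −0.75 ln(1 − 0.166667) = −0.75 ln(0.833333)
  = −0.75 × (-0.182322) = 0.136742 substitutions/site.

0.137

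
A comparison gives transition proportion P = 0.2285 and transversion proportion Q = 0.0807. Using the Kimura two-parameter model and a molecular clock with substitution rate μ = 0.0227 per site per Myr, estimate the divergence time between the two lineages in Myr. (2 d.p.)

9.47

Under the Kimura two-parameter model, d = −½ ln(1 − 2P − Q) − ¼ ln(1 − 2Q).
1 − 2P − Q = 0.4623, giving −½ ln(0.4623) = 0.385771.
1 − 2Q = 0.8386, giving −¼ ln(0.8386) = 0.044005.
d = 0.385771 + 0.044005 = 0.429776.
Under a molecular clock d = 2μt, so t = d/(2μ) = 0.429776 / (2 × 0.0227) = 9.47 Myr.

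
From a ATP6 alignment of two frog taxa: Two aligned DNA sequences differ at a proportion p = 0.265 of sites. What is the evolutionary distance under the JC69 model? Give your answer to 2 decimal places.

0.33

d = −(3/4) ln(1 − 4p/3) = −0.75 ln(1 − 0.353333) = −0.75 ln(0.646667)
  = −0.75 × (-0.435924) = 0.326943 substitutions/site.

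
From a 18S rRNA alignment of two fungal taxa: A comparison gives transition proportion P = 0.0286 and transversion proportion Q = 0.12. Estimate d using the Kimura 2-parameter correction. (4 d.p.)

0.1661

Under the Kimura two-parameter model, d = −½ ln(1 − 2P − Q) − ¼ ln(1 − 2Q).
1 − 2P − Q = 0.8228, giving −½ ln(0.8228) = 0.097521.
1 − 2Q = 0.76, giving −¼ ln(0.76) = 0.068609.
d = 0.097521 + 0.068609 = 0.166130.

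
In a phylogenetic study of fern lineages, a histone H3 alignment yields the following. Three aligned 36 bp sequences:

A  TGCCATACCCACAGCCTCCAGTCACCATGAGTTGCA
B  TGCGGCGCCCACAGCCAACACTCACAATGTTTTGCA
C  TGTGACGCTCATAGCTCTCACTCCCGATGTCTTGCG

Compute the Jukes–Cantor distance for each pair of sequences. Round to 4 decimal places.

A–B: 10/36 sites differ → p ≈ 0.277778, d = −0.75 ln(1 − 0.370371) = 0.346968 ≈ 0.3470.
A–C: 15/36 sites differ → p ≈ 0.416667, d = −0.75 ln(1 − 0.555556) = 0.608198 ≈ 0.6082.
B–C: 11/36 sites differ → p ≈ 0.305556, d = −0.75 ln(1 − 0.407408) = 0.392437 ≈ 0.3924.

d(A,B) = 0.3470, d(A,C) = 0.6082, d(B,C) = 0.3924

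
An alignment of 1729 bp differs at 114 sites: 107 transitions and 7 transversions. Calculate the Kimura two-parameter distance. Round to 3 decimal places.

0.070

P = 107/1729 ≈ 0.061885 and Q = 7/1729 ≈ 0.004049.
Under the Kimura two-parameter model, d = −½ ln(1 − 2P − Q) − ¼ ln(1 − 2Q).
1 − 2P − Q = 0.872181, giving −½ ln(0.872181) = 0.068379.
1 − 2Q = 0.991902, giving −¼ ln(0.991902) = 0.002033.
d = 0.068379 + 0.002033 = 0.070412.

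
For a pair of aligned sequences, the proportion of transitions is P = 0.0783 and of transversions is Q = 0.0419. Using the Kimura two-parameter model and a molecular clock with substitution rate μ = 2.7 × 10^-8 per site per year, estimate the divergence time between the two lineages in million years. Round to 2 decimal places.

Under the Kimura two-parameter model, d = −½ ln(1 − 2P − Q) − ¼ ln(1 − 2Q).
1 − 2P − Q = 0.8015, giving −½ ln(0.8015) = 0.110635.
1 − 2Q = 0.9162, giving −¼ ln(0.9162) = 0.021880.
d = 0.110635 + 0.021880 = 0.132515.
Under a molecular clock d = 2μt, so t = d/(2μ) = 0.132515 / (2 × 2.7 × 10^-8) = 2.45 million years.

2.45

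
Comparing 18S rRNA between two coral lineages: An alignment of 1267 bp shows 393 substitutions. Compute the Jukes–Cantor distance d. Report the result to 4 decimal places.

p = 393/1267 ≈ 0.310182.
d = −(3/4) ln(1 − 4p/3) = −0.75 ln(1 − 0.413576) = −0.75 ln(0.586424)
  = −0.75 × (-0.533712) = 0.400284 substitutions/site.

0.4003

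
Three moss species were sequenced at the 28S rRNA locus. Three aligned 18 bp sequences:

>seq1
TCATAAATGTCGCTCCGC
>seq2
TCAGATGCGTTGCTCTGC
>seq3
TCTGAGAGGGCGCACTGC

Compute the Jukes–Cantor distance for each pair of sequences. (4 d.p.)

d(seq1,seq2) = 0.4408, d(seq1,seq3) = 0.5482, d(seq2,seq3) = 0.5482

seq1–seq2: 6/18 sites differ → p ≈ 0.333333, d = −0.75 ln(1 − 0.444444) = 0.440839 ≈ 0.4408.
seq1–seq3: 7/18 sites differ → p ≈ 0.388889, d = −0.75 ln(1 − 0.518519) = 0.548166 ≈ 0.5482.
seq2–seq3: 7/18 sites differ → p ≈ 0.388889, d = −0.75 ln(1 − 0.518519) = 0.548166 ≈ 0.5482.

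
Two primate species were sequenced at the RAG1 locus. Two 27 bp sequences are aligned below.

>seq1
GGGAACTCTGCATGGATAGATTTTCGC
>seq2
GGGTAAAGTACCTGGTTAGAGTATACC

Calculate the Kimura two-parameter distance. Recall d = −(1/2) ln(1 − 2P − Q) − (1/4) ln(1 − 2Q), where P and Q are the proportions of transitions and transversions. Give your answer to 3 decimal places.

Of 27 sites, 1 differences are transitions and 10 are transversions, so P = 1/27 ≈ 0.037037 and Q = 10/27 ≈ 0.37037.
Under the Kimura two-parameter model, d = −½ ln(1 − 2P − Q) − ¼ ln(1 − 2Q).
1 − 2P − Q = 0.555556, giving −½ ln(0.555556) = 0.293893.
1 − 2Q = 0.25926, giving −¼ ln(0.25926) = 0.337481.
d = 0.293893 + 0.337481 = 0.631374.

0.631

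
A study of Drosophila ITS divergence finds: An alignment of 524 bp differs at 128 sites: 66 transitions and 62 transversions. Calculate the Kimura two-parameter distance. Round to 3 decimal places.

P = 66/524 ≈ 0.125954 and Q = 62/524 ≈ 0.118321.
Under the Kimura two-parameter model, d = −½ ln(1 − 2P − Q) − ¼ ln(1 − 2Q).
1 − 2P − Q = 0.629771, giving −½ ln(0.629771) = 0.231200.
1 − 2Q = 0.763358, giving −¼ ln(0.763358) = 0.067507.
d = 0.231200 + 0.067507 = 0.298707.

0.299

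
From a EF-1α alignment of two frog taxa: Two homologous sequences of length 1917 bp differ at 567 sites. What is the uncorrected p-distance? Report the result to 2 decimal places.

0.30

p = 567/1917 = 0.295774… ≈ 0.30 (to 2 d.p.).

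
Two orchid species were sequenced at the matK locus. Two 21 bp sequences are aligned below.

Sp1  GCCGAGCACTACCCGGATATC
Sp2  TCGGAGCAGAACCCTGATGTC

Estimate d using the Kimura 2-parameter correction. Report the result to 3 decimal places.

0.364

Of 21 sites, 1 differences are transitions and 5 are transversions, so P = 1/21 ≈ 0.047619 and Q = 5/21 ≈ 0.238095.
Under the Kimura two-parameter model, d = −½ ln(1 − 2P − Q) − ¼ ln(1 − 2Q).
1 − 2P − Q = 0.666667, giving −½ ln(0.666667) = 0.202732.
1 − 2Q = 0.52381, giving −¼ ln(0.52381) = 0.161657.
d = 0.202732 + 0.161657 = 0.364389.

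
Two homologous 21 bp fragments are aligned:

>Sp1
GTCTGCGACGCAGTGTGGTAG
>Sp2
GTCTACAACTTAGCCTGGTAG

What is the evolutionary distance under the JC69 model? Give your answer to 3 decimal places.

The sequences differ at 6 of 21 sites (5, 7, 10, 11, 14, 15), so p = 6/21 ≈ 0.285714.
d = −(3/4) ln(1 − 4p/3) = −0.75 ln(1 − 0.380952) = −0.75 ln(0.619048)
  = −0.75 × (-0.479572) = 0.359679 substitutions/site.

0.360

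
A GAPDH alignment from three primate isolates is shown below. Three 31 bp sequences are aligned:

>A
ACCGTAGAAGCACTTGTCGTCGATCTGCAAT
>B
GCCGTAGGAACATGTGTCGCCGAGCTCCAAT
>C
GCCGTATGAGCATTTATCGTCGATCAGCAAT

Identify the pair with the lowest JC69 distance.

A and C

A–B: 8/31 differ, p = 0.258, d = 0.316.
A–C: 6/31 differ, p = 0.194, d = 0.224.
B–C: 8/31 differ, p = 0.258, d = 0.316.
The smallest distance is between A and C.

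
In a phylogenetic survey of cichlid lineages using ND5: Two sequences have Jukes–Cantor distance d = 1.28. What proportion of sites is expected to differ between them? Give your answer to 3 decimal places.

0.614

p = (3/4)(1 − e^(−4d/3)) = 0.75 × (1 − e^(-1.706667)) = 0.75 × (1 − 0.181470) = 0.613898.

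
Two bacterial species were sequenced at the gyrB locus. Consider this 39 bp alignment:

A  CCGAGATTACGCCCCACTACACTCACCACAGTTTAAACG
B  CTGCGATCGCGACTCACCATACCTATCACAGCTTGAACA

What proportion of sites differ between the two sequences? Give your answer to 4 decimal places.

0.3590

The sequences differ at 14 of 39 positions.
p = 14/39 = 0.358974… ≈ 0.3590 (to 4 d.p.).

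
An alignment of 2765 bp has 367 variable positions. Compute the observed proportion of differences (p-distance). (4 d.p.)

0.1327

p = 367/2765 = 0.132730… ≈ 0.1327 (to 4 d.p.).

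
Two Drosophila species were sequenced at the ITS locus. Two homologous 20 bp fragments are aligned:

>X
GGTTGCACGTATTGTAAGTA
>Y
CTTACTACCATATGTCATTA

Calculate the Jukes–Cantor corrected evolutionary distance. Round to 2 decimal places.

The sequences differ at 11 of 20 sites, so p = 11/20 = 0.55.
d = −(3/4) ln(1 − 4p/3) = −0.75 ln(1 − 0.733333) = −0.75 ln(0.266667)
  = −0.75 × (-1.321755) = 0.991316 substitutions/site.

0.99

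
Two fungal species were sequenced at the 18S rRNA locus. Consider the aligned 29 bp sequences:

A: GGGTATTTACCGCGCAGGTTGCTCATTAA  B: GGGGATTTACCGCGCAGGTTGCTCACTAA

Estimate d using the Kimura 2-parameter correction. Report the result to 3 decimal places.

Of 29 sites, 1 differences are transitions and 1 are transversions, so P = 1/29 ≈ 0.034483 and Q = 1/29 ≈ 0.034483.
Under the Kimura two-parameter model, d = −½ ln(1 − 2P − Q) − ¼ ln(1 − 2Q).
1 − 2P − Q = 0.896551, giving −½ ln(0.896551) = 0.054600.
1 − 2Q = 0.931034, giving −¼ ln(0.931034) = 0.017865.
d = 0.054600 + 0.017865 = 0.072465.

0.072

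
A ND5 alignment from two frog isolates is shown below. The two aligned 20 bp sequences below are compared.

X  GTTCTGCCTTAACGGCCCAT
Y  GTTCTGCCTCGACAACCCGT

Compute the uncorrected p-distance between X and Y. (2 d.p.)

The sequences differ at 5 of 20 positions (sites 10, 11, 14, 15, 19).
p = 5/20 = 0.25.

0.25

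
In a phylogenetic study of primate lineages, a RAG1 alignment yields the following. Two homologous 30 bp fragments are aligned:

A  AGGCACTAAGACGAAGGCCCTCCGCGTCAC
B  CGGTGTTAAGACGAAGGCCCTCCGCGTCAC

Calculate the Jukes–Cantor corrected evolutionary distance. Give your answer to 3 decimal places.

The sequences differ at 4 of 30 sites (1, 4, 5, 6), so p = 4/30 ≈ 0.133333.
d = −(3/4) ln(1 − 4p/3) = −0.75 ln(1 − 0.177777) = −0.75 ln(0.822223)
  = −0.75 × (-0.195744) = 0.146808 substitutions/site.

0.147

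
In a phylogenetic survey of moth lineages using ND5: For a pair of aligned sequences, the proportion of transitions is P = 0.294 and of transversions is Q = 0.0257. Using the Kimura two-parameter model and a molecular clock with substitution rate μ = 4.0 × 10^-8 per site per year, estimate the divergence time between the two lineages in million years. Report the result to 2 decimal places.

Under the Kimura two-parameter model, d = −½ ln(1 − 2P − Q) − ¼ ln(1 − 2Q).
1 − 2P − Q = 0.3863, giving −½ ln(0.3863) = 0.475571.
1 − 2Q = 0.9486, giving −¼ ln(0.9486) = 0.013192.
d = 0.475571 + 0.013192 = 0.488763.
Under a molecular clock d = 2μt, so t = d/(2μ) = 0.488763 / (2 × 4.0 × 10^-8) = 6.11 million years.

6.11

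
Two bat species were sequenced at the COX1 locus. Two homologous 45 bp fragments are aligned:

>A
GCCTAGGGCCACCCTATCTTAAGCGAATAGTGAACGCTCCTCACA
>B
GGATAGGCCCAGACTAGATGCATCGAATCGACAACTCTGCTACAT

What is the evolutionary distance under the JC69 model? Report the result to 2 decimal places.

0.62

The sequences differ at 19 of 45 sites, so p = 19/45 ≈ 0.422222.
d = −(3/4) ln(1 − 4p/3) = −0.75 ln(1 − 0.562963) = −0.75 ln(0.437037)
  = −0.75 × (-0.827737) = 0.620803 substitutions/site.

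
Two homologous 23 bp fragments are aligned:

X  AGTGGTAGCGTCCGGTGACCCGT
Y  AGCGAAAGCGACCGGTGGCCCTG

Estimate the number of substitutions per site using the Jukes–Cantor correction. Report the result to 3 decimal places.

The sequences differ at 7 of 23 sites (3, 5, 6, 11, 18, 22, 23), so p = 7/23 ≈ 0.304348.
d = −(3/4) ln(1 − 4p/3) = −0.75 ln(1 − 0.405797) = −0.75 ln(0.594203)
  = −0.75 × (-0.520534) = 0.390401 substitutions/site.

0.390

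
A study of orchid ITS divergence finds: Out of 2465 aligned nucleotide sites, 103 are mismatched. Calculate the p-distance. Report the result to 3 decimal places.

p = 103/2465 = 0.041784… ≈ 0.042 (to 3 d.p.).

0.042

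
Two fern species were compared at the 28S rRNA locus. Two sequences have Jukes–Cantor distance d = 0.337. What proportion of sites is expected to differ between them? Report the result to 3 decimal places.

0.271

p = (3/4)(1 − e^(−4d/3)) = 0.75 × (1 − e^(-0.449333)) = 0.75 × (1 − 0.638054) = 0.271460.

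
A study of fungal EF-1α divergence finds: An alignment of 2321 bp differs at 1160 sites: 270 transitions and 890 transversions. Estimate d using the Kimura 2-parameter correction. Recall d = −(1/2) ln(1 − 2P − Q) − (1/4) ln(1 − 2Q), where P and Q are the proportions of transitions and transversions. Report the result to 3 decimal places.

P = 270/2321 ≈ 0.116329 and Q = 890/2321 ≈ 0.383455.
Under the Kimura two-parameter model, d = −½ ln(1 − 2P − Q) − ¼ ln(1 − 2Q).
1 − 2P − Q = 0.383887, giving −½ ln(0.383887) = 0.478704.
1 − 2Q = 0.23309, giving −¼ ln(0.23309) = 0.364083.
d = 0.478704 + 0.364083 = 0.842787.

0.843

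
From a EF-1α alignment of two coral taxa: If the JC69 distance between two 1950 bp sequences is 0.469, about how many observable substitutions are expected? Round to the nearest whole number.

680

Invert JC69: p = (3/4)(1 − e^(−4d/3)) = 0.75 × (1 − e^(-0.625333)) = 0.75 × (1 − 0.535083) = 0.348688.
Expected differing sites = pL ≈ 0.348688 × 1950 = 679.9416 ≈ 680.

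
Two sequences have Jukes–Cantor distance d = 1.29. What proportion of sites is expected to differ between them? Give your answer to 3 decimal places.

p = (3/4)(1 − e^(−4d/3)) = 0.75 × (1 − e^(-1.72)) = 0.75 × (1 − 0.179066) = 0.615701.

0.616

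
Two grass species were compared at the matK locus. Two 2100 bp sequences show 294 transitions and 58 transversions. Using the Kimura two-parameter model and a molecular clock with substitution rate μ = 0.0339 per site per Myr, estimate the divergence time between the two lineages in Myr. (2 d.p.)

P = 294/2100 = 0.14 and Q = 58/2100 ≈ 0.027619.
Under the Kimura two-parameter model, d = −½ ln(1 − 2P − Q) − ¼ ln(1 − 2Q).
1 − 2P − Q = 0.692381, giving −½ ln(0.692381) = 0.183809.
1 − 2Q = 0.944762, giving −¼ ln(0.944762) = 0.014206.
d = 0.183809 + 0.014206 = 0.198015.
Under a molecular clock d = 2μt, so t = d/(2μ) = 0.198015 / (2 × 0.0339) = 2.92 Myr.

2.92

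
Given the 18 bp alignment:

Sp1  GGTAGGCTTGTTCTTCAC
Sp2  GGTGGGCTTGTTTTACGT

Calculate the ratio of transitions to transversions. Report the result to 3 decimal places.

Transitions are A↔G and C↔T; transversions are all other mismatches.
Transitions: 4. Transversions: 1.
R = 4/1 = 4.000.

4.000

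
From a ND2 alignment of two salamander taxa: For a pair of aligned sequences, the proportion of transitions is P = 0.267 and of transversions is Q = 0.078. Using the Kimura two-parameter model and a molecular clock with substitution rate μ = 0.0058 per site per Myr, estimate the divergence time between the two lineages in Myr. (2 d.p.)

Under the Kimura two-parameter model, d = −½ ln(1 − 2P − Q) − ¼ ln(1 − 2Q).
1 − 2P − Q = 0.388, giving −½ ln(0.388) = 0.473375.
1 − 2Q = 0.844, giving −¼ ln(0.844) = 0.042401.
d = 0.473375 + 0.042401 = 0.515776.
Under a molecular clock d = 2μt, so t = d/(2μ) = 0.515776 / (2 × 0.0058) = 44.46 Myr.

44.46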